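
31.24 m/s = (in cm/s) 3124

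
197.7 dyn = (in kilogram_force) 0.0002016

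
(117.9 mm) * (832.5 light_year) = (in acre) 2.295e+14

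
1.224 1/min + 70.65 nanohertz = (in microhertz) 2.04e+04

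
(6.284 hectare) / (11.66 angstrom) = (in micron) 5.389e+19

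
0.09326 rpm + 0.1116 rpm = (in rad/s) 0.02145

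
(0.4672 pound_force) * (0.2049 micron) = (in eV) 2.658e+12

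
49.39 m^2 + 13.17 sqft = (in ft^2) 544.8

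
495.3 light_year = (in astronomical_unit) 3.132e+07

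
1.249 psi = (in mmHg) 64.59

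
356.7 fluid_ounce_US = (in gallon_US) 2.787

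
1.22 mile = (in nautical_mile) 1.06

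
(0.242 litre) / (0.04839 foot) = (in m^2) 0.01641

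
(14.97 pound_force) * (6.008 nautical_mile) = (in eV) 4.625e+24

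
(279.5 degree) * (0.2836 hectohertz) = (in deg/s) 7927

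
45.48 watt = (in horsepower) 0.06099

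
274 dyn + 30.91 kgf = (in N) 303.1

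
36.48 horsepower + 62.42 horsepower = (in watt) 7.375e+04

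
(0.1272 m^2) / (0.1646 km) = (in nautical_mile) 4.173e-07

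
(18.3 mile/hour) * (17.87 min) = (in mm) 8.771e+06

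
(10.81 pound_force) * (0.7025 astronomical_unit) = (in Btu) 4.79e+09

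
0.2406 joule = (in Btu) 0.000228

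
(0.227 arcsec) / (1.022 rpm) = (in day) 1.19e-10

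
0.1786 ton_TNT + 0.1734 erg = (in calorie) 1.786e+08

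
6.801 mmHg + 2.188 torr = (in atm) 0.01183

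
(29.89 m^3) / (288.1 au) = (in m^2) 6.935e-13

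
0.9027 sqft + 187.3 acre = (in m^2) 7.58e+05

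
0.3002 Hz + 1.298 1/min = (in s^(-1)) 0.3218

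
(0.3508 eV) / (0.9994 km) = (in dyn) 5.624e-18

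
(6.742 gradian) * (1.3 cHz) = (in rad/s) 0.001377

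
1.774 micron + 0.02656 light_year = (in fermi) 2.513e+29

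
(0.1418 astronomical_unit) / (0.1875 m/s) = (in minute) 1.886e+09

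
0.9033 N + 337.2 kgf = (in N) 3308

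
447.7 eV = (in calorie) 1.714e-17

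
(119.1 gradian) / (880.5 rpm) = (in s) 0.02029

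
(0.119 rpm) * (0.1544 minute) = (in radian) 0.1154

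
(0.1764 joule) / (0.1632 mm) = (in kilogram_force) 110.2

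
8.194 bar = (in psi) 118.8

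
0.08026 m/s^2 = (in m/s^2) 0.08026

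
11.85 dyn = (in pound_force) 2.664e-05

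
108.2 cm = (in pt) 3067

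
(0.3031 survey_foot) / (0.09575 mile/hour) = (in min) 0.03597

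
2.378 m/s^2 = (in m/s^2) 2.378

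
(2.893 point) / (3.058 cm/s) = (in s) 0.03337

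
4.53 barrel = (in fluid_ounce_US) 2.435e+04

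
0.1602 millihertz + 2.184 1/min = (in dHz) 0.3656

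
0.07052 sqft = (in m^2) 0.006552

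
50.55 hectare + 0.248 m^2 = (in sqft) 5.441e+06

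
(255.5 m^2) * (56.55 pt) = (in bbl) 32.06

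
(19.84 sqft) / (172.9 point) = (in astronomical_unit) 2.02e-10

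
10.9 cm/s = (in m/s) 0.109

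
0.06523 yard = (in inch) 2.348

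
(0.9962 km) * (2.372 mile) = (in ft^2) 4.093e+07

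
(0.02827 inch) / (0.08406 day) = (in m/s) 9.887e-08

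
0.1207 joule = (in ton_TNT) 2.885e-11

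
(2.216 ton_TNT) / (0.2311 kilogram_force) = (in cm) 4.091e+11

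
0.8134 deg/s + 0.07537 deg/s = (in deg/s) 0.8888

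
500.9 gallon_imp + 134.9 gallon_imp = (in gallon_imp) 635.8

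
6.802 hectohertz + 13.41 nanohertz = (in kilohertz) 0.6802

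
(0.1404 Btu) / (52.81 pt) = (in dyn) 7.951e+08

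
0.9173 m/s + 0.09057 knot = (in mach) 0.002831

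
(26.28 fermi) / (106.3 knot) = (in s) 4.806e-16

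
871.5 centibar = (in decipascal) 8.715e+06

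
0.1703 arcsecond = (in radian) 8.256e-07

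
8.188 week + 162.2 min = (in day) 57.43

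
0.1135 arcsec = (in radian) 5.503e-07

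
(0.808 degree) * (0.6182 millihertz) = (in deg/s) 0.0004995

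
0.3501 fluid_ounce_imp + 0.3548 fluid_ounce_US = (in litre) 0.02044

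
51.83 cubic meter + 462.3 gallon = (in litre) 5.358e+04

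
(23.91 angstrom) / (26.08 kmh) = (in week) 5.457e-16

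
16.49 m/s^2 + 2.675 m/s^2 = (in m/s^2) 19.16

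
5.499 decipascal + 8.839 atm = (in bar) 8.956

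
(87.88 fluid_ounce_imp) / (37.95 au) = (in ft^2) 4.734e-15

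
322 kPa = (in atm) 3.178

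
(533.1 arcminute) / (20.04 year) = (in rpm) 2.343e-09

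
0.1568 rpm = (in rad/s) 0.01642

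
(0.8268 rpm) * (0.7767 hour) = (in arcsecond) 4.994e+07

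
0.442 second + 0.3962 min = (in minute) 0.4036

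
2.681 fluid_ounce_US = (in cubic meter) 7.929e-05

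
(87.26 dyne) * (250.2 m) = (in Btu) 0.0002069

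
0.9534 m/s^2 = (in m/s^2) 0.9534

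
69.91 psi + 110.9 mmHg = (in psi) 72.05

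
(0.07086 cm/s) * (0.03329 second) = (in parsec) 7.645e-22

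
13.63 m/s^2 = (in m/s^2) 13.63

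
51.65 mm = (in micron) 5.165e+04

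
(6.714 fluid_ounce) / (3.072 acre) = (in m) 1.597e-08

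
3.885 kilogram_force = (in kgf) 3.885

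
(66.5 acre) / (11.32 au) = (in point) 0.0004505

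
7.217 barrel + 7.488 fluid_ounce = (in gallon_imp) 252.4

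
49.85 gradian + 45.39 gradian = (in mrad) 1496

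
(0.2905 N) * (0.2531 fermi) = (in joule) 7.353e-17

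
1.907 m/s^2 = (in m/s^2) 1.907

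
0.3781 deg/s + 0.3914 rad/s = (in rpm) 3.801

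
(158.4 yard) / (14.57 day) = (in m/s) 0.0001151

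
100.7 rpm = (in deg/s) 604.2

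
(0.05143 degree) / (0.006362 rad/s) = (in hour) 3.919e-05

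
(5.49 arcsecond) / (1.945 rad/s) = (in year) 4.339e-13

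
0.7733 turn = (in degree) 278.4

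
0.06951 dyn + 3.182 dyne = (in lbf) 7.31e-06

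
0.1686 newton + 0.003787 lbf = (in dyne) 1.854e+04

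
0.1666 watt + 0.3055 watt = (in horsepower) 0.0006331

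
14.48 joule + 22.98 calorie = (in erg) 1.106e+09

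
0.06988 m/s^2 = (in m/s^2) 0.06988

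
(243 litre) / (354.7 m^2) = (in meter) 0.0006851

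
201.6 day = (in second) 1.742e+07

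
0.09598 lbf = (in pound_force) 0.09598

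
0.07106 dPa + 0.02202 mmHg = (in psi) 0.0004268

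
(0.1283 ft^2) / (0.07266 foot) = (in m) 0.5382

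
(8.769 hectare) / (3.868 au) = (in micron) 0.1515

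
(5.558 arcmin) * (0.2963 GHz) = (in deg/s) 2.745e+07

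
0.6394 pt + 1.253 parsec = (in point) 1.096e+20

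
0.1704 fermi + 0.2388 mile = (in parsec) 1.245e-14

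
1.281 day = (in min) 1845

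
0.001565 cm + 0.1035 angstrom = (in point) 0.04436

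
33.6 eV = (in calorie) 1.287e-18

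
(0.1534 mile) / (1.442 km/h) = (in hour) 0.1712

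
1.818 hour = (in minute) 109.1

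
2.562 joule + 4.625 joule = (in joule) 7.187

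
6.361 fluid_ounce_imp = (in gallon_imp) 0.03976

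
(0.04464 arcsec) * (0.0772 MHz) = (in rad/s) 0.01671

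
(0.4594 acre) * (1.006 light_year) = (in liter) 1.769e+22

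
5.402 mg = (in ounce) 0.0001905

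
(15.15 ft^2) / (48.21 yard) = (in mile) 1.984e-05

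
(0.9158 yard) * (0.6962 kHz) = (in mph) 1304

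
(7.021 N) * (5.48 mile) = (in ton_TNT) 1.48e-05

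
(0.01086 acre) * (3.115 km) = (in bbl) 8.611e+05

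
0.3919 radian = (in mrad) 391.9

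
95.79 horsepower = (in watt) 7.143e+04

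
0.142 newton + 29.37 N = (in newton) 29.51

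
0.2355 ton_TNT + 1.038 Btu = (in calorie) 2.355e+08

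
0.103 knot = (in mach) 0.0001556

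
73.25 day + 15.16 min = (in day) 73.26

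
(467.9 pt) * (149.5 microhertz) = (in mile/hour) 5.52e-05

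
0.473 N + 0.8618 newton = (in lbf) 0.3001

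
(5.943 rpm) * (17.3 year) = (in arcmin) 1.167e+12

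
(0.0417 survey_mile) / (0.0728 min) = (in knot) 29.87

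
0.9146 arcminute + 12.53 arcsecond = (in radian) 0.0003268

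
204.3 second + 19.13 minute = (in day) 0.01565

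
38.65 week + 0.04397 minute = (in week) 38.65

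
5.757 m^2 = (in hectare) 0.0005757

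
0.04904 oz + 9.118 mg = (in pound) 0.003085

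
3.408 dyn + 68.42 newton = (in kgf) 6.977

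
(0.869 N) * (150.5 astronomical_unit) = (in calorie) 4.676e+12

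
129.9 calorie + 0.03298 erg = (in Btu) 0.5151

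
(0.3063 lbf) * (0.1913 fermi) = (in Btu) 2.47e-19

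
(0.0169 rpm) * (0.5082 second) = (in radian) 0.0008994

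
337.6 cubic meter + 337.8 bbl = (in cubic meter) 391.3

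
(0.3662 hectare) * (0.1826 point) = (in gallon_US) 62.32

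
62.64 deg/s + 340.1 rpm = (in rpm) 350.5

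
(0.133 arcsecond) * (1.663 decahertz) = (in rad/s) 1.072e-05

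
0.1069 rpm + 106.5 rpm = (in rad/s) 11.16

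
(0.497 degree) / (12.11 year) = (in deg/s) 1.301e-09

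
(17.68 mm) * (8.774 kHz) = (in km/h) 558.4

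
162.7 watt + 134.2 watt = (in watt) 296.9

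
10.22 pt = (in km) 3.605e-06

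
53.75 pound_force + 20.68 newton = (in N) 259.8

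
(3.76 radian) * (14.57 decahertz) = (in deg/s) 3.139e+04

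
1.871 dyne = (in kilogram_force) 1.908e-06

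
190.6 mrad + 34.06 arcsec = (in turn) 0.03036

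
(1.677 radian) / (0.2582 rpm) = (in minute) 1.034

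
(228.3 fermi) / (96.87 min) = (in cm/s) 3.928e-15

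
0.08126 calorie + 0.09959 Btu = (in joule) 105.4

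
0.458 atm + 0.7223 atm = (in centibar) 119.6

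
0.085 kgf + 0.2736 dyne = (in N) 0.8336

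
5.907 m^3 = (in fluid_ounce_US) 1.997e+05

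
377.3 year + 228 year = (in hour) 5.302e+06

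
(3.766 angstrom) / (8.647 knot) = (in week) 1.4e-16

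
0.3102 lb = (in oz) 4.963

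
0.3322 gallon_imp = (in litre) 1.51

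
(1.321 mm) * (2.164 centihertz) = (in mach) 8.395e-08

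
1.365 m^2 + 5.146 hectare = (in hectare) 5.146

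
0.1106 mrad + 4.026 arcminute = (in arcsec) 264.4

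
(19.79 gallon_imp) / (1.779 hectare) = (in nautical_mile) 2.731e-09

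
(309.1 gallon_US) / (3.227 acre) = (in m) 8.96e-05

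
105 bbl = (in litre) 1.669e+04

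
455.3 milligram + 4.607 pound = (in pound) 4.608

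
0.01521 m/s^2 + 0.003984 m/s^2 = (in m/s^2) 0.01919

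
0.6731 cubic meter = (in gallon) 177.8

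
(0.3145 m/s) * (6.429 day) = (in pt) 4.952e+08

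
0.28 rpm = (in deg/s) 1.68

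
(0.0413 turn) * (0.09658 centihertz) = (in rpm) 0.002393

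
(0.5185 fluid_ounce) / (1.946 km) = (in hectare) 7.88e-13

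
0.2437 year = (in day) 88.95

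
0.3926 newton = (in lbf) 0.08826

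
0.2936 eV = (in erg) 4.704e-13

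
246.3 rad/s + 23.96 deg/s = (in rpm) 2356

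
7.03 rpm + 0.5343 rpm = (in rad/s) 0.7921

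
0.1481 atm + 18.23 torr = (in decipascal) 1.744e+05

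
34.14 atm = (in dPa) 3.459e+07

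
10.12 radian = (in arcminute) 3.479e+04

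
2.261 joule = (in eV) 1.411e+19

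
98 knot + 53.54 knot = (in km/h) 280.7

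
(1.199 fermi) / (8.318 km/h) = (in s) 5.189e-16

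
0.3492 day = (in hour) 8.381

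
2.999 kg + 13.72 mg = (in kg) 2.999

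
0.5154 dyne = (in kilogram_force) 5.256e-07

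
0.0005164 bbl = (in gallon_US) 0.02169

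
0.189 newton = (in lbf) 0.04249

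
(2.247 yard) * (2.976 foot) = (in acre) 0.0004605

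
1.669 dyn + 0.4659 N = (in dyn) 4.659e+04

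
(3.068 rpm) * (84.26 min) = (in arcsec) 3.35e+08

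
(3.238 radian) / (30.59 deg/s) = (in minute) 0.1011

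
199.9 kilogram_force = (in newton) 1960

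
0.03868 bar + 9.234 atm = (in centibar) 939.5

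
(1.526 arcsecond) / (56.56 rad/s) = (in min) 2.18e-09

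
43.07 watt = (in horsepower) 0.05776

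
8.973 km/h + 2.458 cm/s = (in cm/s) 251.7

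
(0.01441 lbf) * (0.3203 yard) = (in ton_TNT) 4.487e-12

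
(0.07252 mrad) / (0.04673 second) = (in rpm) 0.01482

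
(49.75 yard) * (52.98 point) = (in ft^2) 9.152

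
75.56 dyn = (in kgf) 7.705e-05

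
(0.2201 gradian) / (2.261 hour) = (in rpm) 4.056e-06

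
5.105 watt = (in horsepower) 0.006846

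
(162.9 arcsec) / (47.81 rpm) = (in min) 2.629e-06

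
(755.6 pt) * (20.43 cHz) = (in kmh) 0.196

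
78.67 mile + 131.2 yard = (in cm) 1.267e+07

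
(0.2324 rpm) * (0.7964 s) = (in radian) 0.01938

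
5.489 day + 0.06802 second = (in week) 0.7841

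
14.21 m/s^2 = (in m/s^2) 14.21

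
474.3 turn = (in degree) 1.707e+05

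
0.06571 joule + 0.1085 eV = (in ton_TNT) 1.571e-11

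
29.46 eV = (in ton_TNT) 1.128e-27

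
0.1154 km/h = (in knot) 0.06231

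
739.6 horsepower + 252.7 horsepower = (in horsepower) 992.3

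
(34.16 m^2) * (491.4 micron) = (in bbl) 0.1056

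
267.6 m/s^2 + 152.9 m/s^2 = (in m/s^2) 420.5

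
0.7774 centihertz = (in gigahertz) 7.774e-12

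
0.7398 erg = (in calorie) 1.768e-08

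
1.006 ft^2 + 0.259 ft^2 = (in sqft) 1.265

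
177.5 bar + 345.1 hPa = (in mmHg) 1.334e+05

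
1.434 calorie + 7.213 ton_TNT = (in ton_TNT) 7.213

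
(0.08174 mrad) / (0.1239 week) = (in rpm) 1.042e-08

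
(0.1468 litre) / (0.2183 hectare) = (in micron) 0.06725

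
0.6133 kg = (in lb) 1.352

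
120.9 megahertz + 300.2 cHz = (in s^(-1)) 1.209e+08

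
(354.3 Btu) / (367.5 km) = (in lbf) 0.2287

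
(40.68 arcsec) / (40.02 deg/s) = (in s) 0.0002824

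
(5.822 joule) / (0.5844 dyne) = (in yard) 1.089e+06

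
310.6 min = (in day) 0.2157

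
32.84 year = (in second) 1.036e+09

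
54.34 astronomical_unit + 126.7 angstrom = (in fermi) 8.129e+27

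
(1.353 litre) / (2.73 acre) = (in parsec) 3.969e-24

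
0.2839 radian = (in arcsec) 5.856e+04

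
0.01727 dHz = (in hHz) 1.727e-05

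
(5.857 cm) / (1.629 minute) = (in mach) 1.76e-06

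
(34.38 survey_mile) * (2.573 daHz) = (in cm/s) 1.424e+08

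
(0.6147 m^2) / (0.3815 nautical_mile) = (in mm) 0.87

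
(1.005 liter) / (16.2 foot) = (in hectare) 2.035e-08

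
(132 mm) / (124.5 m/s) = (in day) 1.227e-08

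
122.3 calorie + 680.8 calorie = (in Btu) 3.185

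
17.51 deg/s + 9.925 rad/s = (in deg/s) 586.2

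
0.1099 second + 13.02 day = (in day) 13.02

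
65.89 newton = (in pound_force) 14.81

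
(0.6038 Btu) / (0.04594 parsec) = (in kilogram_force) 4.583e-14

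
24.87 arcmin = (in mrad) 7.234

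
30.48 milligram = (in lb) 6.72e-05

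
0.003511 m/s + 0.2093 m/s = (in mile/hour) 0.476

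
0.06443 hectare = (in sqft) 6935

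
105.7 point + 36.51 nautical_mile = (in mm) 6.762e+07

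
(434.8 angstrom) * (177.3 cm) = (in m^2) 7.709e-08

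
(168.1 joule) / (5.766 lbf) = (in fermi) 6.554e+15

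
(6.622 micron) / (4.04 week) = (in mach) 7.959e-15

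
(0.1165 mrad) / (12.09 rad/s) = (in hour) 2.677e-09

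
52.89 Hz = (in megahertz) 5.289e-05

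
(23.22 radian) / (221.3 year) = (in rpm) 3.177e-08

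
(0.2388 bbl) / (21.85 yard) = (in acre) 4.696e-07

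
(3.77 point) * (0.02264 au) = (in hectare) 450.4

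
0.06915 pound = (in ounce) 1.106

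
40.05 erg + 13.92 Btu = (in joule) 1.469e+04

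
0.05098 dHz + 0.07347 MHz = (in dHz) 7.347e+05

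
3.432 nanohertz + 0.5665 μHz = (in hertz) 5.699e-07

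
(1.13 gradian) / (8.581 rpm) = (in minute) 0.0003292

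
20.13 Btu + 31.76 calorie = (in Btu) 20.26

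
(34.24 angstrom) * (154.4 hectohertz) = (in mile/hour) 0.0001183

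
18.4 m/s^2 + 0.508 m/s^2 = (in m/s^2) 18.91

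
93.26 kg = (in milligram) 9.326e+07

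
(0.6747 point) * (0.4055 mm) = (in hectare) 9.652e-12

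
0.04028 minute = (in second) 2.417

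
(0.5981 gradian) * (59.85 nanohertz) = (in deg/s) 3.222e-08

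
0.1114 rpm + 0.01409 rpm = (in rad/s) 0.01314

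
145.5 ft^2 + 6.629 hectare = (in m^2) 6.63e+04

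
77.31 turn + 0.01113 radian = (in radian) 485.8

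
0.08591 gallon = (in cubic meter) 0.0003252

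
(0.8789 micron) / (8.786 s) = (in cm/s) 1e-05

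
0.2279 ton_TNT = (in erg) 9.535e+15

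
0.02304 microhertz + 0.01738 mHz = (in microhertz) 17.4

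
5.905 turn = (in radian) 37.1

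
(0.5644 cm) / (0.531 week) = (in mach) 5.161e-11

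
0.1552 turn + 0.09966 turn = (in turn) 0.2549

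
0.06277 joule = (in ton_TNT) 1.5e-11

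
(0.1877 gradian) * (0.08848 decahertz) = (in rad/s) 0.002609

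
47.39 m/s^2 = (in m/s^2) 47.39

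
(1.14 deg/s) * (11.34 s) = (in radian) 0.2256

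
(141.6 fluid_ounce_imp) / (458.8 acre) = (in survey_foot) 7.109e-09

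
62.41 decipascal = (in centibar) 0.006241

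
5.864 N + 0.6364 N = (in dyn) 6.5e+05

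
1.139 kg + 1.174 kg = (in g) 2313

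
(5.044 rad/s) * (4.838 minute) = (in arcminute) 5.033e+06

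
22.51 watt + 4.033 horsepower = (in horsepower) 4.063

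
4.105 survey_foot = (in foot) 4.105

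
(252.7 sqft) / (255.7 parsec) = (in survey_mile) 1.849e-21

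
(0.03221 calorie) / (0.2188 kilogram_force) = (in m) 0.06281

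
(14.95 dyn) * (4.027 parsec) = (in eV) 1.159e+32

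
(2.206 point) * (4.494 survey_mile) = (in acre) 0.001391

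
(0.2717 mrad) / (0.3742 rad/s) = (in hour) 2.017e-07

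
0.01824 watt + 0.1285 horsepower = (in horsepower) 0.1285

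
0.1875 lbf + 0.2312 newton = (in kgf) 0.1086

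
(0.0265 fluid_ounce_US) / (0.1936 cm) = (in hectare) 4.048e-08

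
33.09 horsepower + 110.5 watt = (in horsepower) 33.24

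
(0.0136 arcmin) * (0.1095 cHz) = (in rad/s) 4.332e-09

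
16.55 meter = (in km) 0.01655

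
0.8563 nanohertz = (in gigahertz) 8.563e-19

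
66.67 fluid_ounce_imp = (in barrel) 0.01191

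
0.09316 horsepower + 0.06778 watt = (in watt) 69.54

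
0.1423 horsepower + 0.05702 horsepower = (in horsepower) 0.1993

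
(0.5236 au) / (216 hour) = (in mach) 295.8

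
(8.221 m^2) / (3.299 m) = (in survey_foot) 8.176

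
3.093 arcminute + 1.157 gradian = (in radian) 0.01907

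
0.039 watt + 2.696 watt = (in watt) 2.735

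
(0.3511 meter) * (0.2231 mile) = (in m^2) 126.1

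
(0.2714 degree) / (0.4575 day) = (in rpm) 1.144e-06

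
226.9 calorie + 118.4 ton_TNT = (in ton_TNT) 118.4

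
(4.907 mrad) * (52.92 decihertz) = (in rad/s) 0.02597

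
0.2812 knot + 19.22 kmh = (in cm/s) 548.4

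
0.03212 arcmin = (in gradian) 0.0005948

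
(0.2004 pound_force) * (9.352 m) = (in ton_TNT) 1.992e-09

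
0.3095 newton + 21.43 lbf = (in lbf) 21.5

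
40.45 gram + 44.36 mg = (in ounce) 1.428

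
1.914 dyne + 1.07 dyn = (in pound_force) 6.708e-06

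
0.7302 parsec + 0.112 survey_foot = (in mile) 1.4e+13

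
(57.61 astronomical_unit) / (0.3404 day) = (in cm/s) 2.93e+10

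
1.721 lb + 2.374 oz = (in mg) 8.479e+05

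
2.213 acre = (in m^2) 8956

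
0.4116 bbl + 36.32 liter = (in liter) 101.8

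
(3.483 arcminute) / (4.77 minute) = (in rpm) 3.381e-05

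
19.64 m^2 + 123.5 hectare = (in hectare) 123.5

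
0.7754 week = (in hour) 130.3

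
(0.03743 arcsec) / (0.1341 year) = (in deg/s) 2.459e-12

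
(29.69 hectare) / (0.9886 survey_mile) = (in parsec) 6.048e-15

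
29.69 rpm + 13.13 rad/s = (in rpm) 155.1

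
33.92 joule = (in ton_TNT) 8.107e-09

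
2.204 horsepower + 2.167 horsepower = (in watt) 3259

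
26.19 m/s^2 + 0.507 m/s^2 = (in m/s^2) 26.7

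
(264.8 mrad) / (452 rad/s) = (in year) 1.858e-11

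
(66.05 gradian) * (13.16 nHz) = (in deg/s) 7.823e-07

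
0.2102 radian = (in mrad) 210.2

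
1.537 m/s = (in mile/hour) 3.438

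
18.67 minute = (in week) 0.001852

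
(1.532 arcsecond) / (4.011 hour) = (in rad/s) 5.144e-10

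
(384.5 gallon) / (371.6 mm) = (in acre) 0.0009679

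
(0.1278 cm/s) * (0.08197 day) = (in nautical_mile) 0.004887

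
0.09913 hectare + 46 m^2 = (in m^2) 1037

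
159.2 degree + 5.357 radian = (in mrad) 8136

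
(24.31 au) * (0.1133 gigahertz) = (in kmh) 1.483e+21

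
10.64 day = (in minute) 1.532e+04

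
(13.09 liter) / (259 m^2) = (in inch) 0.00199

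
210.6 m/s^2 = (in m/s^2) 210.6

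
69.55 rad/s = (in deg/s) 3985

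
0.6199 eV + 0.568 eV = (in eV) 1.188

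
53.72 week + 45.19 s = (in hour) 9025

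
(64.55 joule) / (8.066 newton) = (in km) 0.008003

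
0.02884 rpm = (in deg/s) 0.173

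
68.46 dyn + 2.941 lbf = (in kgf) 1.334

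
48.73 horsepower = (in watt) 3.634e+04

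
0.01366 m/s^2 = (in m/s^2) 0.01366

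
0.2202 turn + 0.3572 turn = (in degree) 207.9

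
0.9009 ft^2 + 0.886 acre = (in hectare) 0.3586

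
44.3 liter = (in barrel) 0.2786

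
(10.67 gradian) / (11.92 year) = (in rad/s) 4.459e-10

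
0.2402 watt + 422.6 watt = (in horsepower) 0.567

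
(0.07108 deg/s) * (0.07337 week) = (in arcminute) 1.892e+05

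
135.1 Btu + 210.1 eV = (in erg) 1.425e+12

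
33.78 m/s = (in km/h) 121.6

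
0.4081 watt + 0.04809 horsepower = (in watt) 36.27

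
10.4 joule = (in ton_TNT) 2.486e-09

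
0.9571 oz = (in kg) 0.02713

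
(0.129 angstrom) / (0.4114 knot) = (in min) 1.016e-12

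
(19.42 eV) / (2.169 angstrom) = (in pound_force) 3.225e-09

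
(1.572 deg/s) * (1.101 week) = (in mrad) 1.827e+07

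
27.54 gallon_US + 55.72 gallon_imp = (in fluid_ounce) 1.209e+04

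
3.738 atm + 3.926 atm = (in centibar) 776.6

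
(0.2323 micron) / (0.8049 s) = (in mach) 8.476e-10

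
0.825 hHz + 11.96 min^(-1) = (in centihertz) 8270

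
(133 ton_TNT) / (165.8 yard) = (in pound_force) 8.252e+08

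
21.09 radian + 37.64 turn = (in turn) 41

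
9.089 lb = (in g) 4123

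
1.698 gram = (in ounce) 0.0599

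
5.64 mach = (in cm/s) 1.92e+05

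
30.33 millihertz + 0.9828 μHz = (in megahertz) 3.033e-08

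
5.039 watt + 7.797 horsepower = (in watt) 5819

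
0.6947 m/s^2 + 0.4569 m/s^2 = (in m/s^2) 1.152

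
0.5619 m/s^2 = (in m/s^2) 0.5619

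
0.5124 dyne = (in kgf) 5.225e-07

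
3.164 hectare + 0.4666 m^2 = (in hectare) 3.164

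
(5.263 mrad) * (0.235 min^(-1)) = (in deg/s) 0.001181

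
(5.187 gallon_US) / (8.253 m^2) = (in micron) 2379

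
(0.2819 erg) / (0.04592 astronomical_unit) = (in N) 4.104e-18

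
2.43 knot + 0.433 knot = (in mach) 0.004326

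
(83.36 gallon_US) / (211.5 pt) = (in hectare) 0.0004229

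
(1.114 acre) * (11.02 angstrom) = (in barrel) 3.125e-05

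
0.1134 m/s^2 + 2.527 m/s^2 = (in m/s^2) 2.64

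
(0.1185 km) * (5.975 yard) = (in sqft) 6969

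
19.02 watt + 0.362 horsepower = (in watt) 289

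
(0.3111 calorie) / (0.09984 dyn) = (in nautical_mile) 704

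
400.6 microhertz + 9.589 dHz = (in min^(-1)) 57.56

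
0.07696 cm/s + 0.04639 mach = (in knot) 30.71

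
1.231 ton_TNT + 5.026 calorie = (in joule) 5.151e+09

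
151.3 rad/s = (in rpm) 1445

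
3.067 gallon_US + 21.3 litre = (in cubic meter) 0.03291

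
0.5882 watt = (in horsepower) 0.0007888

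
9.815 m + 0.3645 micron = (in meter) 9.815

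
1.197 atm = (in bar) 1.213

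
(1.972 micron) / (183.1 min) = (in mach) 5.272e-13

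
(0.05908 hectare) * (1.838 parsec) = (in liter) 3.351e+22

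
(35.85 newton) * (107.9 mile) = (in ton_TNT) 0.001488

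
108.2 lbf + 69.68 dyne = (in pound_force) 108.2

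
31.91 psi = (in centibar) 220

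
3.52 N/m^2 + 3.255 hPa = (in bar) 0.00329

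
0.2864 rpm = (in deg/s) 1.718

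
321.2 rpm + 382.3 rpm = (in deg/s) 4221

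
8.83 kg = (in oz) 311.5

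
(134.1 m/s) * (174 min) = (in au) 9.358e-06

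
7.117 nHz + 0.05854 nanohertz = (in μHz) 0.007176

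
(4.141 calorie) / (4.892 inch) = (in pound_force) 31.35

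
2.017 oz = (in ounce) 2.017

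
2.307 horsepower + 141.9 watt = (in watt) 1862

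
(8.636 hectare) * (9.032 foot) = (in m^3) 2.377e+05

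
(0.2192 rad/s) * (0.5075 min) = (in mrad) 6675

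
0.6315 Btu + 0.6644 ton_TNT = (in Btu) 2.635e+06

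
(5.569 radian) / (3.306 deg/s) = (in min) 1.609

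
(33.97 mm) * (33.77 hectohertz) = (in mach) 0.3369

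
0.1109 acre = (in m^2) 448.8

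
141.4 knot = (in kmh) 261.9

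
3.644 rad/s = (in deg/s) 208.8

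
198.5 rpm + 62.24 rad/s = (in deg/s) 4757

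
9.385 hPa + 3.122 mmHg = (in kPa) 1.355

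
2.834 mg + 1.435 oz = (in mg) 4.068e+04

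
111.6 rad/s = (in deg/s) 6394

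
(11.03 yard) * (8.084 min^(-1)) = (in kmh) 4.892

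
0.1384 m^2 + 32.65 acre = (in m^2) 1.321e+05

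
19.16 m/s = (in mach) 0.05627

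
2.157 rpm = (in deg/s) 12.94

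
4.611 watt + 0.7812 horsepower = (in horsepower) 0.7874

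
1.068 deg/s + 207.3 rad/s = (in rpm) 1980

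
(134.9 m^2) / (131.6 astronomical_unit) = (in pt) 1.942e-08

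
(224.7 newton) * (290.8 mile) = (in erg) 1.052e+15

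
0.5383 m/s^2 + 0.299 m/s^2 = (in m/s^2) 0.8373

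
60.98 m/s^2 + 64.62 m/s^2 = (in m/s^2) 125.6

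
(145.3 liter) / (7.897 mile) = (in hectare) 1.143e-09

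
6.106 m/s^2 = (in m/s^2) 6.106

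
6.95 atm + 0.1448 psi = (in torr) 5289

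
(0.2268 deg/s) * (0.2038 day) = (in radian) 69.7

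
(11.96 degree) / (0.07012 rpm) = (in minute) 0.4738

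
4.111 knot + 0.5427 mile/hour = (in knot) 4.583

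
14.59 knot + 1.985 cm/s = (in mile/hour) 16.83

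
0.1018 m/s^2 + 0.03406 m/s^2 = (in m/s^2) 0.1359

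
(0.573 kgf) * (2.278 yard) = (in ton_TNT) 2.798e-09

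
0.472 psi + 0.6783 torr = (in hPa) 33.45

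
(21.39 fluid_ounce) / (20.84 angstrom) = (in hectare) 30.35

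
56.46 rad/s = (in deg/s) 3235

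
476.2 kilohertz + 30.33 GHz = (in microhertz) 3.033e+16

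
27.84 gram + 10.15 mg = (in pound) 0.0614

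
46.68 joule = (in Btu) 0.04424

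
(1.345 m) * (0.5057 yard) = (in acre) 0.0001537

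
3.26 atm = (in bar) 3.303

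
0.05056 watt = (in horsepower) 6.78e-05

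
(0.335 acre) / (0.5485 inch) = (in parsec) 3.154e-12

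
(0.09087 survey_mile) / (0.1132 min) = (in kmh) 77.51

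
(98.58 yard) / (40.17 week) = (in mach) 1.09e-08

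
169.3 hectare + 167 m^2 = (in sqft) 1.823e+07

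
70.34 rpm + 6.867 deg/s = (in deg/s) 428.9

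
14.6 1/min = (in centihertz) 24.33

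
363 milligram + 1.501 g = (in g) 1.864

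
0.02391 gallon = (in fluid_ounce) 3.06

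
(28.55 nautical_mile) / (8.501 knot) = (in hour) 3.358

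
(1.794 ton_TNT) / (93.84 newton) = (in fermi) 7.999e+22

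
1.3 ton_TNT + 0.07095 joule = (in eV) 3.395e+28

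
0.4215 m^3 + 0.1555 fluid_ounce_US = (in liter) 421.5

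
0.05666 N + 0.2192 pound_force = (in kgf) 0.1052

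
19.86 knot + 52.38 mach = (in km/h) 6.424e+04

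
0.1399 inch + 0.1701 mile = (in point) 7.76e+05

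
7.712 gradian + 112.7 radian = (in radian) 112.8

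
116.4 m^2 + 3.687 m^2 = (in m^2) 120.1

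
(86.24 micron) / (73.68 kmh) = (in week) 6.967e-12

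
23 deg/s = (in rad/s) 0.4014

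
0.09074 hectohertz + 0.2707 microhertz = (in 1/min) 544.4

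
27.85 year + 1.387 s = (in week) 1452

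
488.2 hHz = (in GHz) 4.882e-05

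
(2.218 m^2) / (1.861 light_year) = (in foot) 4.133e-16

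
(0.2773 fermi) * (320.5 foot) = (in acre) 6.694e-18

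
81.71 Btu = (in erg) 8.621e+11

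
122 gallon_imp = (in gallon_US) 146.5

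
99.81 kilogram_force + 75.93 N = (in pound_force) 237.1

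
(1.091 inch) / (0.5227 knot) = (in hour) 2.863e-05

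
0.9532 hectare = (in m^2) 9532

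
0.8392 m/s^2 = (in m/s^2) 0.8392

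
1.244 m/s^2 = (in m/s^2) 1.244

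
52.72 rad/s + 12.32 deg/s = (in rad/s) 52.94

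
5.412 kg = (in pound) 11.93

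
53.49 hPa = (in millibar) 53.49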